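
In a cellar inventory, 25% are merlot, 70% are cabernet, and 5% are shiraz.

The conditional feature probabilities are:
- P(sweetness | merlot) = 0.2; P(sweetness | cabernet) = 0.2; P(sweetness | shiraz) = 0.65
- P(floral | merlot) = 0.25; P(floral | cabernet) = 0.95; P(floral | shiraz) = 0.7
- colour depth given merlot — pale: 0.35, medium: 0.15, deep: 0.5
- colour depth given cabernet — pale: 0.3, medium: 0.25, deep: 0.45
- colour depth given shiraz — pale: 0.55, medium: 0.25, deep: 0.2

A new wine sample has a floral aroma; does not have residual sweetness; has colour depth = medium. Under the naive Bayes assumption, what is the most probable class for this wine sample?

merlot: 0.25 × (1−0.2) × 0.25 × 0.15 = 0.0075
cabernet: 0.7 × (1−0.2) × 0.95 × 0.25 = 0.133
shiraz: 0.05 × (1−0.65) × 0.7 × 0.25 = 0.0030625
Highest score → cabernet.

cabernet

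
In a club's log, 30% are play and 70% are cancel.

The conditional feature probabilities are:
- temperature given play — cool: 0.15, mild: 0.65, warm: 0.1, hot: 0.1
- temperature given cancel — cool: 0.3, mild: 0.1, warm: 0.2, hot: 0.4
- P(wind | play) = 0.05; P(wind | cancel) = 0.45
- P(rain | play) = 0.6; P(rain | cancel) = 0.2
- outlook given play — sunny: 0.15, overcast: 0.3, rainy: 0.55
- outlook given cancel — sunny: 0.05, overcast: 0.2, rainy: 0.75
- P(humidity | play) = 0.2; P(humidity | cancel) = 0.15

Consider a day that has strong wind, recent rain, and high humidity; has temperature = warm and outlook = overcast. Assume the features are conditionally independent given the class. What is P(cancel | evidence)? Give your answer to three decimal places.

play: 0.3 × 0.1 × 0.05 × 0.6 × 0.3 × 0.2 = 0.000054
cancel: 0.7 × 0.2 × 0.45 × 0.2 × 0.2 × 0.15 = 0.000378
P(cancel | x) = 0.000378 / 0.000432 ≈ 0.875

0.875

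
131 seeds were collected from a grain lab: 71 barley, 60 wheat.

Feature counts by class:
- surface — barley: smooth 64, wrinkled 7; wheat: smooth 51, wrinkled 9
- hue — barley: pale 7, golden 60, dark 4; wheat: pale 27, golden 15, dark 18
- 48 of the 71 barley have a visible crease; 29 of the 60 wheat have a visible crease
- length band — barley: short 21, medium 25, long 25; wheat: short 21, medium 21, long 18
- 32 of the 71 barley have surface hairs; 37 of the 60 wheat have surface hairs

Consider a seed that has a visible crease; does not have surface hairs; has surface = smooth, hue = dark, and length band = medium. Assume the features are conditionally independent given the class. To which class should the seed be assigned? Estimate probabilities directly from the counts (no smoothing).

wheat

barley: (71/131) × (64/71) × (4/71) × (48/71) × (25/71) × (39/71) ≈ 0.00359899
wheat: (60/131) × (51/60) × (18/60) × (29/60) × (21/60) × (23/60) ≈ 0.00757376
Highest score → wheat.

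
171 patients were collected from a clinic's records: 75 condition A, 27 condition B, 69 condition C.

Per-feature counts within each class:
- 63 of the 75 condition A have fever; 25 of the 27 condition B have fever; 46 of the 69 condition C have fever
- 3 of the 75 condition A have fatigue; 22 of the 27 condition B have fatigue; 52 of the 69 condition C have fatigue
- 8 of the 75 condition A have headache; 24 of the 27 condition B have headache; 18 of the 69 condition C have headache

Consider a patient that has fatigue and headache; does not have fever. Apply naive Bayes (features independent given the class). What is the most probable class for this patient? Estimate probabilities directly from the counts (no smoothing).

condition A: (75/171) × (12/75) × (3/75) × (8/75) ≈ 0.000299415
condition B: (27/171) × (2/27) × (22/27) × (24/27) ≈ 0.00847111
condition C: (69/171) × (23/69) × (52/69) × (18/69) ≈ 0.0264429
Highest score → condition C.

condition C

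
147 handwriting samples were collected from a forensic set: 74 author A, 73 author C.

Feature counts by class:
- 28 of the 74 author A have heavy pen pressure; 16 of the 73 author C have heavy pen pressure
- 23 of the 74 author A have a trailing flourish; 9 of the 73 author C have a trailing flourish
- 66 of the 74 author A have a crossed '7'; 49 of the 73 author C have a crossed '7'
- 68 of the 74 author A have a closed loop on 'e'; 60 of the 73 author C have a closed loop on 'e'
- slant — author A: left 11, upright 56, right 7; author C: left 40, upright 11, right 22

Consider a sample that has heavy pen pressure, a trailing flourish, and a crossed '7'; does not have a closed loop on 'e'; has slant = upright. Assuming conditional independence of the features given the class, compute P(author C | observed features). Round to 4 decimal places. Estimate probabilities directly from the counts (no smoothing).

0.0694

author A: (74/147) × (28/74) × (23/74) × (66/74) × (6/74) × (56/74) ≈ 0.00323985
author C: (73/147) × (16/73) × (9/73) × (49/73) × (13/73) × (11/73) ≈ 0.000241705
P(author C | x) = 0.000241705 / 0.003481555 ≈ 0.0694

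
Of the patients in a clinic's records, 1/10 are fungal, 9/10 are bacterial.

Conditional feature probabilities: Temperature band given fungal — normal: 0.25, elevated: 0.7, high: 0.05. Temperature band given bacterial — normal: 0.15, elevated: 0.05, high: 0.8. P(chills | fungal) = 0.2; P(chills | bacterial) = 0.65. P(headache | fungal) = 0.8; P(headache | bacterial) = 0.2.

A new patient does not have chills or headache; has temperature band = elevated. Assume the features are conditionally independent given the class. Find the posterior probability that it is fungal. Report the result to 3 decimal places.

fungal: 0.1 × 0.7 × (1−0.2) × (1−0.8) = 0.0112
bacterial: 0.9 × 0.05 × (1−0.65) × (1−0.2) = 0.0126
P(fungal | x) = 0.0112 / 0.0238 ≈ 0.471

0.471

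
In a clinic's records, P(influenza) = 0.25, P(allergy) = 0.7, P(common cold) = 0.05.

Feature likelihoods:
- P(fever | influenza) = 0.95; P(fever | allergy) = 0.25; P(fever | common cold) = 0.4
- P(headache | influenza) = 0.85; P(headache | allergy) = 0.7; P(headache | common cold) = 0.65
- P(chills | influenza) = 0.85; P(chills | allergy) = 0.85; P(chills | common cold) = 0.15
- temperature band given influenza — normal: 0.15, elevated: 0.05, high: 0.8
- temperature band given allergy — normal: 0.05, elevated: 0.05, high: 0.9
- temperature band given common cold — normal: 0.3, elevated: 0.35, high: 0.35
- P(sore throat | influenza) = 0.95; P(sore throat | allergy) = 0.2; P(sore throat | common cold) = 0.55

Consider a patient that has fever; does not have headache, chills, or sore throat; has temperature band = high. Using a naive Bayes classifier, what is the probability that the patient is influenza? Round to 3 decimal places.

0.031

influenza: 0.25 × 0.95 × (1−0.85) × (1−0.85) × 0.8 × (1−0.95) = 0.00021375
allergy: 0.7 × 0.25 × (1−0.7) × (1−0.85) × 0.9 × (1−0.2) = 0.00567
common cold: 0.05 × 0.4 × (1−0.65) × (1−0.15) × 0.35 × (1−0.55) = 0.000937125
P(influenza | x) = 0.00021375 / 0.006820875 ≈ 0.031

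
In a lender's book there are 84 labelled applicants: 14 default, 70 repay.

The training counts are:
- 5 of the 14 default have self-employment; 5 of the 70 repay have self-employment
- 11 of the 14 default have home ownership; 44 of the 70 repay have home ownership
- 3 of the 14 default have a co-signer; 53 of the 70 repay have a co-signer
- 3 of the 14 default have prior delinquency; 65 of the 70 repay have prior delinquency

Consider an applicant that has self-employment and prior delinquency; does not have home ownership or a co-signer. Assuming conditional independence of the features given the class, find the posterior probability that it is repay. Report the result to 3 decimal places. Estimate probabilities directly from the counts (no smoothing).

default: (14/84) × (5/14) × (3/14) × (11/14) × (3/14) ≈ 0.00214754
repay: (70/84) × (5/70) × (26/70) × (17/70) × (65/70) ≈ 0.00498577
P(repay | x) = 0.00498577 / 0.00713331 ≈ 0.699

0.699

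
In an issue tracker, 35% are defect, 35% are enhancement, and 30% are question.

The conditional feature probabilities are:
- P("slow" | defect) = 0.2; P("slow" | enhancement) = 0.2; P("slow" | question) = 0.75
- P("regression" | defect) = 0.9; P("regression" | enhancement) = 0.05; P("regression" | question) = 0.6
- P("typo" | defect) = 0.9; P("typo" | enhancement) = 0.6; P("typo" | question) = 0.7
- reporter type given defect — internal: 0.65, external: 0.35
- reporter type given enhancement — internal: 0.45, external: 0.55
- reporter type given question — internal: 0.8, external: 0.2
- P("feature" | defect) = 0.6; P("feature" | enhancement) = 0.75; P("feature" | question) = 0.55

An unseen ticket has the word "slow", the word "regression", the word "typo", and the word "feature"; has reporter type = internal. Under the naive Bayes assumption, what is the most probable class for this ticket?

defect: 0.35 × 0.2 × 0.9 × 0.9 × 0.65 × 0.6 = 0.022113
enhancement: 0.35 × 0.2 × 0.05 × 0.6 × 0.45 × 0.75 = 0.00070875
question: 0.3 × 0.75 × 0.6 × 0.7 × 0.8 × 0.55 = 0.04158
Highest score → question.

question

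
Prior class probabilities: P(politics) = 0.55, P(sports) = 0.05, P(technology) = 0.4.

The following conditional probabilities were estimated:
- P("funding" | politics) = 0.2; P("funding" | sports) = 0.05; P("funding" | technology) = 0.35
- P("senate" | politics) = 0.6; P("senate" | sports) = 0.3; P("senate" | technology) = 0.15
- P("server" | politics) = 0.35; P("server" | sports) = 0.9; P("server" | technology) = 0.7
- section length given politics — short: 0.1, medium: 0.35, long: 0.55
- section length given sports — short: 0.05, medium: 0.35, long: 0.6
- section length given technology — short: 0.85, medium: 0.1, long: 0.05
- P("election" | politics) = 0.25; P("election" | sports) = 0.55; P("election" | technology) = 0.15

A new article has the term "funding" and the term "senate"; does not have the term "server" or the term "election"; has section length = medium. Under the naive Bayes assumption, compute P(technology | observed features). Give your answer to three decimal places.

politics: 0.55 × 0.2 × 0.6 × (1−0.35) × 0.35 × (1−0.25) = 0.01126125
sports: 0.05 × 0.05 × 0.3 × (1−0.9) × 0.35 × (1−0.55) = 0.0000118125
technology: 0.4 × 0.35 × 0.15 × (1−0.7) × 0.1 × (1−0.15) = 0.0005355
P(technology | x) = 0.0005355 / 0.0118085625 ≈ 0.045

0.045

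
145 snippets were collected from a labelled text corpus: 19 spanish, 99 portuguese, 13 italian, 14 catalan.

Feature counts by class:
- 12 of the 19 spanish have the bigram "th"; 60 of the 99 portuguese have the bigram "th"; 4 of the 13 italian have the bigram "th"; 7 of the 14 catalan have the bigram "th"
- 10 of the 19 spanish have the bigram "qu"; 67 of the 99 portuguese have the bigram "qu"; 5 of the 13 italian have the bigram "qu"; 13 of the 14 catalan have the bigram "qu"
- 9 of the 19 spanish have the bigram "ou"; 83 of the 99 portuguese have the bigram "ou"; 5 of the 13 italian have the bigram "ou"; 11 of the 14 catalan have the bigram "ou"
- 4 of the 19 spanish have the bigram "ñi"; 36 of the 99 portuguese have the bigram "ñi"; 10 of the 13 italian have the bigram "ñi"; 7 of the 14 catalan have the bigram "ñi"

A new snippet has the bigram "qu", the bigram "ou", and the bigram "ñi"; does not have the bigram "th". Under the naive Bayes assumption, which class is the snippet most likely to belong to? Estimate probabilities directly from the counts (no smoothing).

portuguese

spanish: (19/145) × (7/19) × (10/19) × (9/19) × (4/19) ≈ 0.0025338
portuguese: (99/145) × (39/99) × (67/99) × (83/99) × (36/99) ≈ 0.055494
italian: (13/145) × (9/13) × (5/13) × (5/13) × (10/13) ≈ 0.00706292
catalan: (14/145) × (7/14) × (13/14) × (11/14) × (7/14) ≈ 0.0176108
Highest score → portuguese.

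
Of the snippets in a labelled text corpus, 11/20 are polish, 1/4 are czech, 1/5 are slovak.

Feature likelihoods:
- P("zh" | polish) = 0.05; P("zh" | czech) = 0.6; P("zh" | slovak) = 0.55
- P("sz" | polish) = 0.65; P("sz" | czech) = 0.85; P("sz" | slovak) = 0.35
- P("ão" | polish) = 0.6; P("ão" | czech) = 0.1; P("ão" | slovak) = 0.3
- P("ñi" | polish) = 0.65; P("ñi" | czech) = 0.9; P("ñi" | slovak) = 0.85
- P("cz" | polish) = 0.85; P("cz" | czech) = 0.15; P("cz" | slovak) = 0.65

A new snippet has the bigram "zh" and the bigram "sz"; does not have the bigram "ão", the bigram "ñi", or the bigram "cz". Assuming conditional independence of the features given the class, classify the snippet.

czech

polish: 0.55 × 0.05 × 0.65 × (1−0.6) × (1−0.65) × (1−0.85) = 0.000375375
czech: 0.25 × 0.6 × 0.85 × (1−0.1) × (1−0.9) × (1−0.15) = 0.00975375
slovak: 0.2 × 0.55 × 0.35 × (1−0.3) × (1−0.85) × (1−0.65) = 0.001414875
Highest score → czech.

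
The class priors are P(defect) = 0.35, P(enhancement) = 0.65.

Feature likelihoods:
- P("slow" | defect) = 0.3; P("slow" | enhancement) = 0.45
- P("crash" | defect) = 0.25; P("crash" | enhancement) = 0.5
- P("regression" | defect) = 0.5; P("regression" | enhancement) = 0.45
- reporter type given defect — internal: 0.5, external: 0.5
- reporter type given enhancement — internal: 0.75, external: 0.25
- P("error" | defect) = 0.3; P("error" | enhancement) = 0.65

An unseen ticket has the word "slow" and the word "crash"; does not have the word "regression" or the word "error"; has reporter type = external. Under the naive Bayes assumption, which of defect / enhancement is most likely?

defect: 0.35 × 0.3 × 0.25 × (1−0.5) × 0.5 × (1−0.3) = 0.00459375
enhancement: 0.65 × 0.45 × 0.5 × (1−0.45) × 0.25 × (1−0.65) = 0.00703828125
Highest score → enhancement.

enhancement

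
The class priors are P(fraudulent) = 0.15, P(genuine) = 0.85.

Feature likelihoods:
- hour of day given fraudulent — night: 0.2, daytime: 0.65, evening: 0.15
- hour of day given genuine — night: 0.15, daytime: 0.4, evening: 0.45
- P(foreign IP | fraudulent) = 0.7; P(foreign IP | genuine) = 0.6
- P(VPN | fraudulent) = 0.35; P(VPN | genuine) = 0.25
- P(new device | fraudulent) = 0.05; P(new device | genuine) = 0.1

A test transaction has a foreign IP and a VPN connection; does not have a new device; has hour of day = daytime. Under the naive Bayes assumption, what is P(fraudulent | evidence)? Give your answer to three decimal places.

fraudulent: 0.15 × 0.65 × 0.7 × 0.35 × (1−0.05) = 0.022693125
genuine: 0.85 × 0.4 × 0.6 × 0.25 × (1−0.1) = 0.0459
P(fraudulent | x) = 0.022693125 / 0.068593125 ≈ 0.331

0.331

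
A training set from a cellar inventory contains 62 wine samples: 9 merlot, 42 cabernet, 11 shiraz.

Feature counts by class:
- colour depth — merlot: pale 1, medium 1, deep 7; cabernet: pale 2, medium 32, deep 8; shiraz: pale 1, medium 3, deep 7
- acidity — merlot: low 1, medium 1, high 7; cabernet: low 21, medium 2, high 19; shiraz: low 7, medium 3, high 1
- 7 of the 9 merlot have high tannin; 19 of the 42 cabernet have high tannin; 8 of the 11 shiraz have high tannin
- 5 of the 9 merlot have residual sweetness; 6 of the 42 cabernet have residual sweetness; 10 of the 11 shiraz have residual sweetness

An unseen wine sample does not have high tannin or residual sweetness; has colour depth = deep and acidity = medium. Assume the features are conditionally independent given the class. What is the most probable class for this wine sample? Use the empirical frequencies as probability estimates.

cabernet

merlot: (9/62) × (7/9) × (1/9) × (2/9) × (4/9) ≈ 0.00123899
cabernet: (42/62) × (8/42) × (2/42) × (23/42) × (36/42) ≈ 0.0028841
shiraz: (11/62) × (7/11) × (3/11) × (3/11) × (1/11) ≈ 0.000763433
Highest score → cabernet.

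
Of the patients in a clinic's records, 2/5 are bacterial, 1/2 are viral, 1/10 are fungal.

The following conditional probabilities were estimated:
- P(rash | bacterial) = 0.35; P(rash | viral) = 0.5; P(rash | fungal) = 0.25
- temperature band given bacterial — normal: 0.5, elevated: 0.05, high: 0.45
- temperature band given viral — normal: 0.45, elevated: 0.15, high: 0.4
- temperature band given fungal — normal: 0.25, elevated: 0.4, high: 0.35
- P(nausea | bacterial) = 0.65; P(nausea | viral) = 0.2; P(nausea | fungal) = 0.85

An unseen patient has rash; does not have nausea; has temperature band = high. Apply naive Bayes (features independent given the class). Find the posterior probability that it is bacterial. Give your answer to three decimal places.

0.213

bacterial: 0.4 × 0.35 × 0.45 × (1−0.65) = 0.02205
viral: 0.5 × 0.5 × 0.4 × (1−0.2) = 0.08
fungal: 0.1 × 0.25 × 0.35 × (1−0.85) = 0.0013125
P(bacterial | x) = 0.02205 / 0.1033625 ≈ 0.213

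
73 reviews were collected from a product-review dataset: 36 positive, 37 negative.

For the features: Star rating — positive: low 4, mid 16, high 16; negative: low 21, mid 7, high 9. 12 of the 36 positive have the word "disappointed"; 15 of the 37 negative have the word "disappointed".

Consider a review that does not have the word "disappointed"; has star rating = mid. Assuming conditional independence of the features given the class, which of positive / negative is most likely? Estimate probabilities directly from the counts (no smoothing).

positive: (36/73) × (16/36) × (24/36) ≈ 0.146119
negative: (37/73) × (7/37) × (22/37) ≈ 0.0570159
Highest score → positive.

positive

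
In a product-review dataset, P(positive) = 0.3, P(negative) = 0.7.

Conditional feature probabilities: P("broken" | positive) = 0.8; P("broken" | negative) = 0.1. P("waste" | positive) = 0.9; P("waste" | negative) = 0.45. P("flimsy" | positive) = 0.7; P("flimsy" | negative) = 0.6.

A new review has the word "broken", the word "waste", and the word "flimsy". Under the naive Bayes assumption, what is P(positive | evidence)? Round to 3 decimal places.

0.889

positive: 0.3 × 0.8 × 0.9 × 0.7 = 0.1512
negative: 0.7 × 0.1 × 0.45 × 0.6 = 0.0189
P(positive | x) = 0.1512 / 0.1701 ≈ 0.889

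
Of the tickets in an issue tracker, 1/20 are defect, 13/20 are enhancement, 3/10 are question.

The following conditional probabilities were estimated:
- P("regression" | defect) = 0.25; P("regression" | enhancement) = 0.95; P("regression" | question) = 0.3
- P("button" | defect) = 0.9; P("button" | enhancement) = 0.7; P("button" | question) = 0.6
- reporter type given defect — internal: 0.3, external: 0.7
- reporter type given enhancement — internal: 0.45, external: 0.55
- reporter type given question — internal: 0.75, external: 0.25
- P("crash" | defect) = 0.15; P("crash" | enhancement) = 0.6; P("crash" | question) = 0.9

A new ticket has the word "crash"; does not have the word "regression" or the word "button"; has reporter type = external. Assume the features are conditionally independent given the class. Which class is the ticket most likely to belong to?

defect: 0.05 × (1−0.25) × (1−0.9) × 0.7 × 0.15 = 0.00039375
enhancement: 0.65 × (1−0.95) × (1−0.7) × 0.55 × 0.6 = 0.0032175
question: 0.3 × (1−0.3) × (1−0.6) × 0.25 × 0.9 = 0.0189
Highest score → question.

question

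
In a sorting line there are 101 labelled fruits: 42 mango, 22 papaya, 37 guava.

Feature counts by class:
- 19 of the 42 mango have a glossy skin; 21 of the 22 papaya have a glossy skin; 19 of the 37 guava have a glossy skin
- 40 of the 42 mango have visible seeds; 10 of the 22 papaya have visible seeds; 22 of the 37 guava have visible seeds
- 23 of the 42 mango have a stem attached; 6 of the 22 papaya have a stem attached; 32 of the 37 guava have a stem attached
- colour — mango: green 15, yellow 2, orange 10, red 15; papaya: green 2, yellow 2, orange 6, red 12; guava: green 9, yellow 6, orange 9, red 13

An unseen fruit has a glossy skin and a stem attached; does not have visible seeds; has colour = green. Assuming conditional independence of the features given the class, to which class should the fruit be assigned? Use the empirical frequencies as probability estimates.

mango: (42/101) × (19/42) × (2/42) × (23/42) × (15/42) ≈ 0.001752
papaya: (22/101) × (21/22) × (12/22) × (6/22) × (2/22) ≈ 0.00281185
guava: (37/101) × (19/37) × (15/37) × (32/37) × (9/37) ≈ 0.0160439
Highest score → guava.

guava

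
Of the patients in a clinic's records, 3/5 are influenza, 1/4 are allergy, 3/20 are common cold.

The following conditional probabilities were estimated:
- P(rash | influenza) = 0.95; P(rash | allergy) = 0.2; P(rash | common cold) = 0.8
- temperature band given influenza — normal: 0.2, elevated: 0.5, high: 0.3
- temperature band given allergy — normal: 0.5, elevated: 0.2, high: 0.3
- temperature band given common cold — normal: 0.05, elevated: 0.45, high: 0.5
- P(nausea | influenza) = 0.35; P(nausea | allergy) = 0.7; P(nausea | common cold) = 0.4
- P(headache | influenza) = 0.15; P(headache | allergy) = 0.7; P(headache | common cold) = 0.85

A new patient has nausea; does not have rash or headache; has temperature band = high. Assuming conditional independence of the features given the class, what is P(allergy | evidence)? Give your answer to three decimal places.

0.779

influenza: 0.6 × (1−0.95) × 0.3 × 0.35 × (1−0.15) = 0.0026775
allergy: 0.25 × (1−0.2) × 0.3 × 0.7 × (1−0.7) = 0.0126
common cold: 0.15 × (1−0.8) × 0.5 × 0.4 × (1−0.85) = 0.0009
P(allergy | x) = 0.0126 / 0.0161775 ≈ 0.779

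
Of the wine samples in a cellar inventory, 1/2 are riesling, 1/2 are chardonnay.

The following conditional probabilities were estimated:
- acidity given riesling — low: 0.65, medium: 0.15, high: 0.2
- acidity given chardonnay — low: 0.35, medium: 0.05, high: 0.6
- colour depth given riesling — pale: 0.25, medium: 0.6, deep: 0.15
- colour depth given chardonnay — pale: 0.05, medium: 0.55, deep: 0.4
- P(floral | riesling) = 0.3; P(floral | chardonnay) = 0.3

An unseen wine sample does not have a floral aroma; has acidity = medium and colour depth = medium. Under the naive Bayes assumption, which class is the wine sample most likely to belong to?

riesling: 0.5 × 0.15 × 0.6 × (1−0.3) = 0.0315
chardonnay: 0.5 × 0.05 × 0.55 × (1−0.3) = 0.009625
Highest score → riesling.

riesling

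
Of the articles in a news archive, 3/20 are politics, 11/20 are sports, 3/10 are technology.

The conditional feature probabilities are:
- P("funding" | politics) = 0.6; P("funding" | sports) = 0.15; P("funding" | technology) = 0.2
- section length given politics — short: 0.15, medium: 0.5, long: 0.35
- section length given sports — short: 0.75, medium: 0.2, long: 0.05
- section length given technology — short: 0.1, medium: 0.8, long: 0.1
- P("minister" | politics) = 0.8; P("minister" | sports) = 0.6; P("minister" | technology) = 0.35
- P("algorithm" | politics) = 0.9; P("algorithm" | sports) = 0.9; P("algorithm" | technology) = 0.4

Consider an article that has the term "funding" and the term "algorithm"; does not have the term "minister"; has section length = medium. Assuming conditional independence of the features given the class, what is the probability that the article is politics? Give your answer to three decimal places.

0.305

politics: 0.15 × 0.6 × 0.5 × (1−0.8) × 0.9 = 0.0081
sports: 0.55 × 0.15 × 0.2 × (1−0.6) × 0.9 = 0.00594
technology: 0.3 × 0.2 × 0.8 × (1−0.35) × 0.4 = 0.01248
P(politics | x) = 0.0081 / 0.02652 ≈ 0.305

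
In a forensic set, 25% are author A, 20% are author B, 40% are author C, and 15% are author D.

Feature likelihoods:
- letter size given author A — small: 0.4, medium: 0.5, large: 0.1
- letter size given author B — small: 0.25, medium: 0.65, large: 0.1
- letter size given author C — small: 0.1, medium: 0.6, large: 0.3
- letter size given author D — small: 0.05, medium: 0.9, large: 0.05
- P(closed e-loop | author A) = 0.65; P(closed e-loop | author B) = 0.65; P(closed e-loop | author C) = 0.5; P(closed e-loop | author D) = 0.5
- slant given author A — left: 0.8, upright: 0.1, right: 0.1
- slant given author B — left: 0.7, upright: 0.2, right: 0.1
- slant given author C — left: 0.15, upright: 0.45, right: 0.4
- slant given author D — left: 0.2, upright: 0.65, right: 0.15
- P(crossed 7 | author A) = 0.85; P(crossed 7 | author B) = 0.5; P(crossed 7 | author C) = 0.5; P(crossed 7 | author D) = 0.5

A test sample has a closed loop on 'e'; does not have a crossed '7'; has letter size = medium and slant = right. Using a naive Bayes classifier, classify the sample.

author A: 0.25 × 0.5 × 0.65 × 0.1 × (1−0.85) = 0.00121875
author B: 0.2 × 0.65 × 0.65 × 0.1 × (1−0.5) = 0.004225
author C: 0.4 × 0.6 × 0.5 × 0.4 × (1−0.5) = 0.024
author D: 0.15 × 0.9 × 0.5 × 0.15 × (1−0.5) = 0.0050625
Highest score → author C.

author C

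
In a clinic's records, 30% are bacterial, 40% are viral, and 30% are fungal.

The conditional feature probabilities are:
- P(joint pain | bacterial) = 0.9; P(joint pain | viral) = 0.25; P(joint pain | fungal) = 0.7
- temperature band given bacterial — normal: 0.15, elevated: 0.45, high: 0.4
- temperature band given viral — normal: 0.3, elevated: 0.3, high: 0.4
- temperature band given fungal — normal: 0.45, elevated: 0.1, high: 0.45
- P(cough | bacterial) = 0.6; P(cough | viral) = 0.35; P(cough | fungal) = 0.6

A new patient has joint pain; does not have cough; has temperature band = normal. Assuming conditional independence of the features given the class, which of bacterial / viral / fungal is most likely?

bacterial: 0.3 × 0.9 × 0.15 × (1−0.6) = 0.0162
viral: 0.4 × 0.25 × 0.3 × (1−0.35) = 0.0195
fungal: 0.3 × 0.7 × 0.45 × (1−0.6) = 0.0378
Highest score → fungal.

fungal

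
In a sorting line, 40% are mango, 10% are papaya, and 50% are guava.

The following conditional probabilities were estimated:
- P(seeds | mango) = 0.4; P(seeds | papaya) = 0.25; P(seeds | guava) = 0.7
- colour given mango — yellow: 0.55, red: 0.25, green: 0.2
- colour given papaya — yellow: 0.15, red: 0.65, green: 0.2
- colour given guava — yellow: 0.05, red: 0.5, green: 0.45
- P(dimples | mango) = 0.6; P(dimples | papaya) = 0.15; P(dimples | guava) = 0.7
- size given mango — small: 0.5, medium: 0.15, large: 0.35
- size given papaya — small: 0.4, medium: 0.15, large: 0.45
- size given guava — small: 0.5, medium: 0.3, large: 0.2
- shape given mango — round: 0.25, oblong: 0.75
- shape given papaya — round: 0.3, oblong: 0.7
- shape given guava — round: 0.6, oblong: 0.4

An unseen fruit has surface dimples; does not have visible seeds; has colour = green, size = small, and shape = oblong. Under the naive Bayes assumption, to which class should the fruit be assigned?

mango

mango: 0.4 × (1−0.4) × 0.2 × 0.6 × 0.5 × 0.75 = 0.0108
papaya: 0.1 × (1−0.25) × 0.2 × 0.15 × 0.4 × 0.7 = 0.00063
guava: 0.5 × (1−0.7) × 0.45 × 0.7 × 0.5 × 0.4 = 0.00945
Highest score → mango.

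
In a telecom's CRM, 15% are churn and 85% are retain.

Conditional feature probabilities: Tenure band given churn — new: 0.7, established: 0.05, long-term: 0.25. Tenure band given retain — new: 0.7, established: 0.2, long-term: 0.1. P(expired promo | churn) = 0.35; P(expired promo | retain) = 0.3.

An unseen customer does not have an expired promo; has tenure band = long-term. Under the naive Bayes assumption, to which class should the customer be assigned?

churn: 0.15 × 0.25 × (1−0.35) = 0.024375
retain: 0.85 × 0.1 × (1−0.3) = 0.0595
Highest score → retain.

retain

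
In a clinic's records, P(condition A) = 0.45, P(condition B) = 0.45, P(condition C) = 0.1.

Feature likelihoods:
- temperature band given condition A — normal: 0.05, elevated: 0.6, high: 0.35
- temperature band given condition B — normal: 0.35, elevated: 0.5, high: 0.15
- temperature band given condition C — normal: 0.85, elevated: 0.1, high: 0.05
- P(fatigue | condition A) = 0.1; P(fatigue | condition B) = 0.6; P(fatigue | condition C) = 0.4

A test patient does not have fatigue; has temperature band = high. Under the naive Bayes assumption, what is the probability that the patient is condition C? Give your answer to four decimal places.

condition A: 0.45 × 0.35 × (1−0.1) = 0.14175
condition B: 0.45 × 0.15 × (1−0.6) = 0.027
condition C: 0.1 × 0.05 × (1−0.4) = 0.003
P(condition C | x) = 0.003 / 0.17175 ≈ 0.0175

0.0175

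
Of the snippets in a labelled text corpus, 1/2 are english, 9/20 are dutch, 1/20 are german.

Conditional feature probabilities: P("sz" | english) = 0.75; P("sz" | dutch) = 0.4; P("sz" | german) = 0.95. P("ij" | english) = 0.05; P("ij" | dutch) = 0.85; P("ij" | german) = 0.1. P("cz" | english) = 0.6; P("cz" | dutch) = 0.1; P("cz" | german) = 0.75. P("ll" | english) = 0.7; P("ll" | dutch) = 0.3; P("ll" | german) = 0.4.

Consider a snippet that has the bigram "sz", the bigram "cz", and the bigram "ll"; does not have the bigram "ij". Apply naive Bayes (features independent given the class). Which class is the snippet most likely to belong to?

english

english: 0.5 × 0.75 × (1−0.05) × 0.6 × 0.7 = 0.149625
dutch: 0.45 × 0.4 × (1−0.85) × 0.1 × 0.3 = 0.00081
german: 0.05 × 0.95 × (1−0.1) × 0.75 × 0.4 = 0.012825
Highest score → english.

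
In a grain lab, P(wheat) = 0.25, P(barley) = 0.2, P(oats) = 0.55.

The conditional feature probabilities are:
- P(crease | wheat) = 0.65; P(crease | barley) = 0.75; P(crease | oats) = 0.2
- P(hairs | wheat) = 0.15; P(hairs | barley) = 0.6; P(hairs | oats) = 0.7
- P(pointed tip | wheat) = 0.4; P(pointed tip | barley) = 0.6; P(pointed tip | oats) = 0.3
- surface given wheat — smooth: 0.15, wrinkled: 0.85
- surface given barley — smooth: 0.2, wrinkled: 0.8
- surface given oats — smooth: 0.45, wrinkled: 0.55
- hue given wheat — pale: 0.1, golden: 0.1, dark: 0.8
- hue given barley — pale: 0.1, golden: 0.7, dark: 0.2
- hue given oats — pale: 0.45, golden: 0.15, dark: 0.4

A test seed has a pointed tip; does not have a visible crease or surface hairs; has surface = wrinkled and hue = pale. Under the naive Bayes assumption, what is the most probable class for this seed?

wheat: 0.25 × (1−0.65) × (1−0.15) × 0.4 × 0.85 × 0.1 = 0.00252875
barley: 0.2 × (1−0.75) × (1−0.6) × 0.6 × 0.8 × 0.1 = 0.00096
oats: 0.55 × (1−0.2) × (1−0.7) × 0.3 × 0.55 × 0.45 = 0.009801
Highest score → oats.

oats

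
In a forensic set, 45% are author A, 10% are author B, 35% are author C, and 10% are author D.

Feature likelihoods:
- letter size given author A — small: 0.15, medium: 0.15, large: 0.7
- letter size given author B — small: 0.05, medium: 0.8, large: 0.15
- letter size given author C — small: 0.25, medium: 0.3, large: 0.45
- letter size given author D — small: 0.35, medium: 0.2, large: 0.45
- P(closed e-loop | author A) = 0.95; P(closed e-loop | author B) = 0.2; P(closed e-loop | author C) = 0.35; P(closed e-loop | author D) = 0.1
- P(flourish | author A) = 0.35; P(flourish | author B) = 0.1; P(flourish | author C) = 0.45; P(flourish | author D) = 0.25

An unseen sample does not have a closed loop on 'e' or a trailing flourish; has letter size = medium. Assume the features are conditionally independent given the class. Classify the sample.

author A: 0.45 × 0.15 × (1−0.95) × (1−0.35) = 0.00219375
author B: 0.1 × 0.8 × (1−0.2) × (1−0.1) = 0.0576
author C: 0.35 × 0.3 × (1−0.35) × (1−0.45) = 0.0375375
author D: 0.1 × 0.2 × (1−0.1) × (1−0.25) = 0.0135
Highest score → author B.

author B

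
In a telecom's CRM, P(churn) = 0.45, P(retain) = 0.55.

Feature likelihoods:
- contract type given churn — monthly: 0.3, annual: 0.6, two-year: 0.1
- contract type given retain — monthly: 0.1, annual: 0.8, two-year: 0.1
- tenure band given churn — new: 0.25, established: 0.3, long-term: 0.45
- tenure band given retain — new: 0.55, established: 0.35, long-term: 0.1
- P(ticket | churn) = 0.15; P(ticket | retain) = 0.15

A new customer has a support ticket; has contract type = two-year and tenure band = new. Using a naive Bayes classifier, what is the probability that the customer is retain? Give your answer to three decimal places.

0.729

churn: 0.45 × 0.1 × 0.25 × 0.15 = 0.0016875
retain: 0.55 × 0.1 × 0.55 × 0.15 = 0.0045375
P(retain | x) = 0.0045375 / 0.006225 ≈ 0.729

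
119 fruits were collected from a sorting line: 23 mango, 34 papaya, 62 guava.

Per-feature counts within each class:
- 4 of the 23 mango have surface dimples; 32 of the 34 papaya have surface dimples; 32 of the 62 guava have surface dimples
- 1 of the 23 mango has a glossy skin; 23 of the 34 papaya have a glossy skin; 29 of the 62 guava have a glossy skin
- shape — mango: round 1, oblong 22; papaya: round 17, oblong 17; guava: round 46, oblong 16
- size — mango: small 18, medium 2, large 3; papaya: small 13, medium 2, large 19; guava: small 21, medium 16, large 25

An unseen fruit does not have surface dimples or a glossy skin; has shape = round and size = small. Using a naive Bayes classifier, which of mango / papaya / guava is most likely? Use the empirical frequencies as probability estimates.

guava

mango: (23/119) × (19/23) × (22/23) × (1/23) × (18/23) ≈ 0.00519659
papaya: (34/119) × (2/34) × (11/34) × (17/34) × (13/34) ≈ 0.00103952
guava: (62/119) × (30/62) × (33/62) × (46/62) × (21/62) ≈ 0.0337202
Highest score → guava.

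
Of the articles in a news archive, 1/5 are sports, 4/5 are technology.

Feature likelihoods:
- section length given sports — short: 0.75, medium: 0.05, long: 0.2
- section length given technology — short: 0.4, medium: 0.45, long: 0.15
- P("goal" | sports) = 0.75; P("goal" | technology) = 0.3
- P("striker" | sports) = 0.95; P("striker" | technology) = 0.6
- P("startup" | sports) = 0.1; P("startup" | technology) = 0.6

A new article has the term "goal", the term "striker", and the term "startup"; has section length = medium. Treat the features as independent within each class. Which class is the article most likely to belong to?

sports: 0.2 × 0.05 × 0.75 × 0.95 × 0.1 = 0.0007125
technology: 0.8 × 0.45 × 0.3 × 0.6 × 0.6 = 0.03888
Highest score → technology.

technology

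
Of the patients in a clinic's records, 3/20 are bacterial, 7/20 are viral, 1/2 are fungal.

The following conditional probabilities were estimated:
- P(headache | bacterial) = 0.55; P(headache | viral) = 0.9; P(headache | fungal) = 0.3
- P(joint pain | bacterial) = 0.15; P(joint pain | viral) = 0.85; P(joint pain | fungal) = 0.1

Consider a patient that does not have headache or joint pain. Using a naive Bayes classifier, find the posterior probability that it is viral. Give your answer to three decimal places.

0.014

bacterial: 0.15 × (1−0.55) × (1−0.15) = 0.057375
viral: 0.35 × (1−0.9) × (1−0.85) = 0.00525
fungal: 0.5 × (1−0.3) × (1−0.1) = 0.315
P(viral | x) = 0.00525 / 0.377625 ≈ 0.014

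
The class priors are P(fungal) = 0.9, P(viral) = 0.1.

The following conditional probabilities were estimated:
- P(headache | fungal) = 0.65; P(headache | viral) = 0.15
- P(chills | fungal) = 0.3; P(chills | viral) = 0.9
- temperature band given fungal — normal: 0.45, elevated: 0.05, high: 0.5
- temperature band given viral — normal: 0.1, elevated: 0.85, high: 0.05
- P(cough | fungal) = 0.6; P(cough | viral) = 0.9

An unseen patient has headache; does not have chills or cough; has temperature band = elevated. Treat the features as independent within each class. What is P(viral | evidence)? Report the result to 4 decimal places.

fungal: 0.9 × 0.65 × (1−0.3) × 0.05 × (1−0.6) = 0.00819
viral: 0.1 × 0.15 × (1−0.9) × 0.85 × (1−0.9) = 0.0001275
P(viral | x) = 0.0001275 / 0.0083175 ≈ 0.0153

0.0153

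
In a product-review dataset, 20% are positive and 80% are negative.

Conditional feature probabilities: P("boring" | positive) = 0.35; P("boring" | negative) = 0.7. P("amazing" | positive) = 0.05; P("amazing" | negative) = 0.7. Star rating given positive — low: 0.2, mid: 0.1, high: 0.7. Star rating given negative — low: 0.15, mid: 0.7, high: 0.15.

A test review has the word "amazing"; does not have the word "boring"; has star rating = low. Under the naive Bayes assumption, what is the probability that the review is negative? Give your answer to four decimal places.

positive: 0.2 × (1−0.35) × 0.05 × 0.2 = 0.0013
negative: 0.8 × (1−0.7) × 0.7 × 0.15 = 0.0252
P(negative | x) = 0.0252 / 0.0265 ≈ 0.9509

0.9509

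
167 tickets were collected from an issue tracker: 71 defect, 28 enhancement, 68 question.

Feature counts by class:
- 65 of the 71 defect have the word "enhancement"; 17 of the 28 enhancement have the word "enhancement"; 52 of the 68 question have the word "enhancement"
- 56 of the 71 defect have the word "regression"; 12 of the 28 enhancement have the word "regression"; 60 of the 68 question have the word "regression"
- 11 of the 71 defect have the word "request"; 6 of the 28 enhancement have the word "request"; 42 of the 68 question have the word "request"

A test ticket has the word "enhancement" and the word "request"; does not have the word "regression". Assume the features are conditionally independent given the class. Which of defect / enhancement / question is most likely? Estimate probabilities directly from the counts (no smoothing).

defect: (71/167) × (65/71) × (15/71) × (11/71) ≈ 0.0127398
enhancement: (28/167) × (17/28) × (16/28) × (6/28) ≈ 0.0124649
question: (68/167) × (52/68) × (8/68) × (42/68) ≈ 0.022626
Highest score → question.

question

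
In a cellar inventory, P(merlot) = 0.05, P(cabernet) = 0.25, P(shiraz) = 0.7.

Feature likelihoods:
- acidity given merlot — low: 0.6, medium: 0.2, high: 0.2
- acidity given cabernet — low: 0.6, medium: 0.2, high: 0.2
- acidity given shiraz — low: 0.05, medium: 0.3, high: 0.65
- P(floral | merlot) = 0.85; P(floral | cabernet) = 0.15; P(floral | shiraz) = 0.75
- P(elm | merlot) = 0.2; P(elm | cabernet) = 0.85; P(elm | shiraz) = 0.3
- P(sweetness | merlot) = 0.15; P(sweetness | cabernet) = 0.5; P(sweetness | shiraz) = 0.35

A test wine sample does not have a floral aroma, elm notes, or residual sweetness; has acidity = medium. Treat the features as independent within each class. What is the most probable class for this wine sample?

merlot: 0.05 × 0.2 × (1−0.85) × (1−0.2) × (1−0.15) = 0.00102
cabernet: 0.25 × 0.2 × (1−0.15) × (1−0.85) × (1−0.5) = 0.0031875
shiraz: 0.7 × 0.3 × (1−0.75) × (1−0.3) × (1−0.35) = 0.0238875
Highest score → shiraz.

shiraz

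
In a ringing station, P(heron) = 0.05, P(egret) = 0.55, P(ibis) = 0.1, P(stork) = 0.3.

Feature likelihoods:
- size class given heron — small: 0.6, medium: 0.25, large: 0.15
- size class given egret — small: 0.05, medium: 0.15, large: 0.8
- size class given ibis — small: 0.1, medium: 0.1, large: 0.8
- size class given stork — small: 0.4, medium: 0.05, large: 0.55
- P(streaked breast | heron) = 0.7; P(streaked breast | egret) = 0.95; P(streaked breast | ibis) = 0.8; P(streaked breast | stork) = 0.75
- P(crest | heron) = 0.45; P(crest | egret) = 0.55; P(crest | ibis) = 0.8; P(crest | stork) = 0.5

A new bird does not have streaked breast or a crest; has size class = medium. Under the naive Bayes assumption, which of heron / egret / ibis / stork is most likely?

heron

heron: 0.05 × 0.25 × (1−0.7) × (1−0.45) = 0.0020625
egret: 0.55 × 0.15 × (1−0.95) × (1−0.55) = 0.00185625
ibis: 0.1 × 0.1 × (1−0.8) × (1−0.8) = 0.0004
stork: 0.3 × 0.05 × (1−0.75) × (1−0.5) = 0.001875
Highest score → heron.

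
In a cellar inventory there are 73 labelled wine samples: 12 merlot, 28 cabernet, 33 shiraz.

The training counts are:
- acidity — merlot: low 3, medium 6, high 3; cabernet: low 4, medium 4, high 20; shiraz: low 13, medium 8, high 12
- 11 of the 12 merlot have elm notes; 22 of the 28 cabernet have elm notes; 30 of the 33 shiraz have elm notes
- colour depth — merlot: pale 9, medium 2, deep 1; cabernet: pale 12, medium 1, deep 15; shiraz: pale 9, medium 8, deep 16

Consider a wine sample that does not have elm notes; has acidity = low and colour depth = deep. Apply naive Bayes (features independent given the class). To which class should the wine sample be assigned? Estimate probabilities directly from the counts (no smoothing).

merlot: (12/73) × (3/12) × (1/12) × (1/12) ≈ 0.000285388
cabernet: (28/73) × (4/28) × (6/28) × (15/28) ≈ 0.00629019
shiraz: (33/73) × (13/33) × (3/33) × (16/33) ≈ 0.00784935
Highest score → shiraz.

shiraz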